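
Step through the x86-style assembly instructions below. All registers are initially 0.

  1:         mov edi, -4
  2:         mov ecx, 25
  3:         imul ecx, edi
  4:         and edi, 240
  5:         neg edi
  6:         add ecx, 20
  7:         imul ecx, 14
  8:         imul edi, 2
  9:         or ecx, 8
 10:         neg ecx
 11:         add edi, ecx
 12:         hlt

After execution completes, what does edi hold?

edi=-4
ecx=25
ecx=25*(-4)=-100
edi=(-4)&240=240
edi=-(240)=-240
ecx=(-100)+20=-80
ecx=(-80)*14=-1120
edi=(-240)*2=-480
ecx=(-1120)|8=-1112
ecx=-(-1112)=1112
edi=(-480)+1112=632
halt.

632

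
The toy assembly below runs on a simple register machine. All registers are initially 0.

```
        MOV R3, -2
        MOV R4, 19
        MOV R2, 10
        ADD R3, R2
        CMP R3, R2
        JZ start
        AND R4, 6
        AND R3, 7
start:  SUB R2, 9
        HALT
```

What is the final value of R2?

1

R3=-2
R4=19
R2=10
R3=(-2)+10=8
CMP R3, R2  (cmp 8,10)
JZ start: not taken
R4=19&6=2
R3=8&7=0
R2=10-9=1
halt.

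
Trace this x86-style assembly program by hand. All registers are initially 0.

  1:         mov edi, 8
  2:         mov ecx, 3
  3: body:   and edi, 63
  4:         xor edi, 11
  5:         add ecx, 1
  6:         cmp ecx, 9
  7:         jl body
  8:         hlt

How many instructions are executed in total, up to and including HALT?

edi=8
ecx=3
edi=8&63=8
edi=8^11=3
ecx=3+1=4
cmp ecx, 9  (cmp 4,9)
jl body: taken
edi=3&63=3
edi=3^11=8
ecx=4+1=5
cmp ecx, 9  (cmp 5,9)
jl body: taken
edi=8&63=8
edi=8^11=3
ecx=5+1=6
cmp ecx, 9  (cmp 6,9)
jl body: taken
edi=3&63=3
edi=3^11=8
ecx=6+1=7
cmp ecx, 9  (cmp 7,9)
jl body: taken
edi=8&63=8
edi=8^11=3
ecx=7+1=8
cmp ecx, 9  (cmp 8,9)
jl body: taken
edi=3&63=3
edi=3^11=8
ecx=8+1=9
cmp ecx, 9  (cmp 9,9)
jl body: not taken
halt.
Total executed instructions: 33.

33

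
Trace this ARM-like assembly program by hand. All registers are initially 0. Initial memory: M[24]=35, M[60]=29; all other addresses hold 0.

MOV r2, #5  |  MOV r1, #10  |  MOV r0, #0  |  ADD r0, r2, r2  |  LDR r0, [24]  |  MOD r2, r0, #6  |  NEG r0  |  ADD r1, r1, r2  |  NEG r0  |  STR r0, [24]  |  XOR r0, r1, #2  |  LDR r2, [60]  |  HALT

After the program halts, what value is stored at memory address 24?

35

MOV r2, #5 → r2=5
MOV r1, #10 → r1=10
MOV r0, #0 → r0=0
ADD r0, r2, r2 → r0=5+5=10
LDR r0, [24] → r0=M[24]=35
MOD r2, r0, #6 → r2=35%6=5
NEG r0 → r0=-(35)=-35
ADD r1, r1, r2 → r1=10+5=15
NEG r0 → r0=-(-35)=35
STR r0, [24] → M[24]=35
XOR r0, r1, #2 → r0=15^2=13
LDR r2, [60] → r2=M[60]=29
halt.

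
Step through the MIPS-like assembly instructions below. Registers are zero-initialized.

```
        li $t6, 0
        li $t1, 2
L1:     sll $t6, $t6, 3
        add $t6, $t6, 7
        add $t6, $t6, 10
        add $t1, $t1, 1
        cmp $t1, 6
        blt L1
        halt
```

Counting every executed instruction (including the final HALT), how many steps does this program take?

27

after li $t6, 0: $t6=0
after li $t1, 2: $t1=2
after sll $t6, $t6, 3: $t6=0<<3=0
after add $t6, $t6, 7: $t6=0+7=7
after add $t6, $t6, 10: $t6=7+10=17
after add $t1, $t1, 1: $t1=2+1=3
cmp $t1, 6  (cmp 3,6)
blt L1: taken
after sll $t6, $t6, 3: $t6=17<<3=136
after add $t6, $t6, 7: $t6=136+7=143
after add $t6, $t6, 10: $t6=143+10=153
after add $t1, $t1, 1: $t1=3+1=4
cmp $t1, 6  (cmp 4,6)
blt L1: taken
after sll $t6, $t6, 3: $t6=153<<3=1224
after add $t6, $t6, 7: $t6=1224+7=1231
after add $t6, $t6, 10: $t6=1231+10=1241
after add $t1, $t1, 1: $t1=4+1=5
cmp $t1, 6  (cmp 5,6)
blt L1: taken
after sll $t6, $t6, 3: $t6=1241<<3=9928
after add $t6, $t6, 7: $t6=9928+7=9935
after add $t6, $t6, 10: $t6=9935+10=9945
after add $t1, $t1, 1: $t1=5+1=6
cmp $t1, 6  (cmp 6,6)
blt L1: not taken
halt.
Total executed instructions: 27.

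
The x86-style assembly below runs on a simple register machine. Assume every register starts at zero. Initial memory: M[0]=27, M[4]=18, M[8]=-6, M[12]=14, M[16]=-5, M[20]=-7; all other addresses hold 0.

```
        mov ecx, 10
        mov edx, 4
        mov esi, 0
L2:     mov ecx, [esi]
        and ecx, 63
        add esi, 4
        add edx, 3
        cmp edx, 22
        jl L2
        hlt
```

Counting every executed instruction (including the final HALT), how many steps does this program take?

40

after mov ecx, 10: ecx=10
after mov edx, 4: edx=4
after mov esi, 0: esi=0
after mov ecx, [esi]: ecx=M[0]=27
after and ecx, 63: ecx=27&63=27
after add esi, 4: esi=0+4=4
after add edx, 3: edx=4+3=7
cmp edx, 22  (cmp 7,22)
jl L2: taken
after mov ecx, [esi]: ecx=M[4]=18
after and ecx, 63: ecx=18&63=18
after add esi, 4: esi=4+4=8
after add edx, 3: edx=7+3=10
cmp edx, 22  (cmp 10,22)
jl L2: taken
after mov ecx, [esi]: ecx=M[8]=-6
after and ecx, 63: ecx=(-6)&63=58
after add esi, 4: esi=8+4=12
after add edx, 3: edx=10+3=13
cmp edx, 22  (cmp 13,22)
jl L2: taken
after mov ecx, [esi]: ecx=M[12]=14
after and ecx, 63: ecx=14&63=14
after add esi, 4: esi=12+4=16
after add edx, 3: edx=13+3=16
cmp edx, 22  (cmp 16,22)
jl L2: taken
after mov ecx, [esi]: ecx=M[16]=-5
after and ecx, 63: ecx=(-5)&63=59
after add esi, 4: esi=16+4=20
after add edx, 3: edx=16+3=19
cmp edx, 22  (cmp 19,22)
jl L2: taken
after mov ecx, [esi]: ecx=M[20]=-7
after and ecx, 63: ecx=(-7)&63=57
after add esi, 4: esi=20+4=24
after add edx, 3: edx=19+3=22
cmp edx, 22  (cmp 22,22)
jl L2: not taken
halt.
Total executed instructions: 40.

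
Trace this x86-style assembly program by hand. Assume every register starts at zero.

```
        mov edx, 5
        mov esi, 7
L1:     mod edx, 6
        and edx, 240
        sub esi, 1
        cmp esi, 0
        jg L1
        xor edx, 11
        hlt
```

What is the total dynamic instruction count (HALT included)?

after mov edx, 5: edx=5
after mov esi, 7: esi=7
after mod edx, 6: edx=5%6=5
after and edx, 240: edx=5&240=0
after sub esi, 1: esi=7-1=6
cmp esi, 0  (cmp 6,0)
jg L1: taken
after mod edx, 6: edx=0%6=0
after and edx, 240: edx=0&240=0
after sub esi, 1: esi=6-1=5
cmp esi, 0  (cmp 5,0)
jg L1: taken
after mod edx, 6: edx=0%6=0
after and edx, 240: edx=0&240=0
after sub esi, 1: esi=5-1=4
cmp esi, 0  (cmp 4,0)
jg L1: taken
after mod edx, 6: edx=0%6=0
after and edx, 240: edx=0&240=0
after sub esi, 1: esi=4-1=3
cmp esi, 0  (cmp 3,0)
jg L1: taken
after mod edx, 6: edx=0%6=0
after and edx, 240: edx=0&240=0
after sub esi, 1: esi=3-1=2
cmp esi, 0  (cmp 2,0)
jg L1: taken
after mod edx, 6: edx=0%6=0
after and edx, 240: edx=0&240=0
after sub esi, 1: esi=2-1=1
cmp esi, 0  (cmp 1,0)
jg L1: taken
after mod edx, 6: edx=0%6=0
after and edx, 240: edx=0&240=0
after sub esi, 1: esi=1-1=0
cmp esi, 0  (cmp 0,0)
jg L1: not taken
after xor edx, 11: edx=0^11=11
halt.
Total executed instructions: 39.

39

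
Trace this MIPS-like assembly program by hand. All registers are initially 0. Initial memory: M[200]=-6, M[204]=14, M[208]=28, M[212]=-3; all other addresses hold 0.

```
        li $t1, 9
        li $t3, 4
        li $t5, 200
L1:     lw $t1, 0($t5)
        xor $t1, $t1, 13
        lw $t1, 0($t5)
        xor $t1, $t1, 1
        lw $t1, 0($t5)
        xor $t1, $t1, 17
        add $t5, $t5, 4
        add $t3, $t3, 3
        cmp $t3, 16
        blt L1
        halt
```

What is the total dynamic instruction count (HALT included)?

44

after li $t1, 9: $t1=9
after li $t3, 4: $t3=4
after li $t5, 200: $t5=200
after lw $t1, 0($t5): $t1=M[200]=-6
after xor $t1, $t1, 13: $t1=(-6)^13=-9
after lw $t1, 0($t5): $t1=M[200]=-6
after xor $t1, $t1, 1: $t1=(-6)^1=-5
after lw $t1, 0($t5): $t1=M[200]=-6
after xor $t1, $t1, 17: $t1=(-6)^17=-21
after add $t5, $t5, 4: $t5=200+4=204
after add $t3, $t3, 3: $t3=4+3=7
cmp $t3, 16  (cmp 7,16)
blt L1: taken
after lw $t1, 0($t5): $t1=M[204]=14
after xor $t1, $t1, 13: $t1=14^13=3
after lw $t1, 0($t5): $t1=M[204]=14
after xor $t1, $t1, 1: $t1=14^1=15
after lw $t1, 0($t5): $t1=M[204]=14
after xor $t1, $t1, 17: $t1=14^17=31
after add $t5, $t5, 4: $t5=204+4=208
after add $t3, $t3, 3: $t3=7+3=10
cmp $t3, 16  (cmp 10,16)
blt L1: taken
after lw $t1, 0($t5): $t1=M[208]=28
after xor $t1, $t1, 13: $t1=28^13=17
after lw $t1, 0($t5): $t1=M[208]=28
after xor $t1, $t1, 1: $t1=28^1=29
after lw $t1, 0($t5): $t1=M[208]=28
after xor $t1, $t1, 17: $t1=28^17=13
after add $t5, $t5, 4: $t5=208+4=212
after add $t3, $t3, 3: $t3=10+3=13
cmp $t3, 16  (cmp 13,16)
blt L1: taken
after lw $t1, 0($t5): $t1=M[212]=-3
after xor $t1, $t1, 13: $t1=(-3)^13=-16
after lw $t1, 0($t5): $t1=M[212]=-3
after xor $t1, $t1, 1: $t1=(-3)^1=-4
after lw $t1, 0($t5): $t1=M[212]=-3
after xor $t1, $t1, 17: $t1=(-3)^17=-20
after add $t5, $t5, 4: $t5=212+4=216
after add $t3, $t3, 3: $t3=13+3=16
cmp $t3, 16  (cmp 16,16)
blt L1: not taken
halt.
Total executed instructions: 44.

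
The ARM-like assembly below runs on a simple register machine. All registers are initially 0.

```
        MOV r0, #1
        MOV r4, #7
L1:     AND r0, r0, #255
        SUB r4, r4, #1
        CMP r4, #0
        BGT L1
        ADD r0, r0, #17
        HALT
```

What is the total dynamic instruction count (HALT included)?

32

MOV r0, #1 → r0=1
MOV r4, #7 → r4=7
AND r0, r0, #255 → r0=1&255=1
SUB r4, r4, #1 → r4=7-1=6
CMP r4, #0  (cmp 6,0)
BGT L1: taken
AND r0, r0, #255 → r0=1&255=1
SUB r4, r4, #1 → r4=6-1=5
CMP r4, #0  (cmp 5,0)
BGT L1: taken
AND r0, r0, #255 → r0=1&255=1
SUB r4, r4, #1 → r4=5-1=4
CMP r4, #0  (cmp 4,0)
BGT L1: taken
AND r0, r0, #255 → r0=1&255=1
SUB r4, r4, #1 → r4=4-1=3
CMP r4, #0  (cmp 3,0)
BGT L1: taken
AND r0, r0, #255 → r0=1&255=1
SUB r4, r4, #1 → r4=3-1=2
CMP r4, #0  (cmp 2,0)
BGT L1: taken
AND r0, r0, #255 → r0=1&255=1
SUB r4, r4, #1 → r4=2-1=1
CMP r4, #0  (cmp 1,0)
BGT L1: taken
AND r0, r0, #255 → r0=1&255=1
SUB r4, r4, #1 → r4=1-1=0
CMP r4, #0  (cmp 0,0)
BGT L1: not taken
ADD r0, r0, #17 → r0=1+17=18
halt.
Total executed instructions: 32.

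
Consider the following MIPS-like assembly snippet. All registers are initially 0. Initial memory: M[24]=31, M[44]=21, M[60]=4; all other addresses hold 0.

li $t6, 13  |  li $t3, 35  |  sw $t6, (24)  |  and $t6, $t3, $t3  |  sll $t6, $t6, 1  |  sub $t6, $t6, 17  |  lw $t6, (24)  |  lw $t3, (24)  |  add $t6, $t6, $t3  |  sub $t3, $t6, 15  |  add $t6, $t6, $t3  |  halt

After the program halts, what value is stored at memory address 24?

after li $t6, 13: $t6=13
after li $t3, 35: $t3=35
sw $t6, (24) → M[24]=13
after and $t6, $t3, $t3: $t6=35&35=35
after sll $t6, $t6, 1: $t6=35<<1=70
after sub $t6, $t6, 17: $t6=70-17=53
after lw $t6, (24): $t6=M[24]=13
after lw $t3, (24): $t3=M[24]=13
after add $t6, $t6, $t3: $t6=13+13=26
after sub $t3, $t6, 15: $t3=26-15=11
after add $t6, $t6, $t3: $t6=26+11=37
halt.

13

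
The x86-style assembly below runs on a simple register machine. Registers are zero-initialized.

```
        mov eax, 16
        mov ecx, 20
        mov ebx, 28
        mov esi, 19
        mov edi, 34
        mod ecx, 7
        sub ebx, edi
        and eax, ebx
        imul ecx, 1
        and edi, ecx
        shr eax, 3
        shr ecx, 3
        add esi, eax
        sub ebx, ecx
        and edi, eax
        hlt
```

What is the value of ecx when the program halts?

0

after mov eax, 16: eax=16
after mov ecx, 20: ecx=20
after mov ebx, 28: ebx=28
after mov esi, 19: esi=19
after mov edi, 34: edi=34
after mod ecx, 7: ecx=20%7=6
after sub ebx, edi: ebx=28-34=-6
after and eax, ebx: eax=16&(-6)=16
after imul ecx, 1: ecx=6*1=6
after and edi, ecx: edi=34&6=2
after shr eax, 3: eax=16>>3=2
after shr ecx, 3: ecx=6>>3=0
after add esi, eax: esi=19+2=21
after sub ebx, ecx: ebx=(-6)-0=-6
after and edi, eax: edi=2&2=2
halt.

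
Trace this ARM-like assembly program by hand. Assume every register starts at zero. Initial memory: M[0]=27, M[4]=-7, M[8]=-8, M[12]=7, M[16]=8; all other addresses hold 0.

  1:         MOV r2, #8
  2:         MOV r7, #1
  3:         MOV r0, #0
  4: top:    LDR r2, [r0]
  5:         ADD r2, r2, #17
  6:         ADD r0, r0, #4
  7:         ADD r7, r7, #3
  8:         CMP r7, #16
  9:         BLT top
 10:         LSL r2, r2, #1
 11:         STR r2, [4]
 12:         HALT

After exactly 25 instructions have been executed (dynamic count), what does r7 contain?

13

after MOV r2, #8: r2=8
after MOV r7, #1: r7=1
after MOV r0, #0: r0=0
after LDR r2, [r0]: r2=M[0]=27
after ADD r2, r2, #17: r2=27+17=44
after ADD r0, r0, #4: r0=0+4=4
after ADD r7, r7, #3: r7=1+3=4
CMP r7, #16  (cmp 4,16)
BLT top: taken
after LDR r2, [r0]: r2=M[4]=-7
after ADD r2, r2, #17: r2=(-7)+17=10
after ADD r0, r0, #4: r0=4+4=8
after ADD r7, r7, #3: r7=4+3=7
CMP r7, #16  (cmp 7,16)
BLT top: taken
after LDR r2, [r0]: r2=M[8]=-8
after ADD r2, r2, #17: r2=(-8)+17=9
after ADD r0, r0, #4: r0=8+4=12
after ADD r7, r7, #3: r7=7+3=10
CMP r7, #16  (cmp 10,16)
BLT top: taken
after LDR r2, [r0]: r2=M[12]=7
after ADD r2, r2, #17: r2=7+17=24
after ADD r0, r0, #4: r0=12+4=16
after ADD r7, r7, #3: r7=10+3=13
After step 25: r7 = 13.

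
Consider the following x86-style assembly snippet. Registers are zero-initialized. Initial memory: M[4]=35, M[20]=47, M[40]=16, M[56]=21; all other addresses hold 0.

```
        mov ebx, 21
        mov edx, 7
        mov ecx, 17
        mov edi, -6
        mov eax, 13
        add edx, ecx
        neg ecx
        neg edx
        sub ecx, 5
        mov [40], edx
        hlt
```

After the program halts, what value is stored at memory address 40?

-24

mov ebx, 21 → ebx=21
mov edx, 7 → edx=7
mov ecx, 17 → ecx=17
mov edi, -6 → edi=-6
mov eax, 13 → eax=13
add edx, ecx → edx=7+17=24
neg ecx → ecx=-(17)=-17
neg edx → edx=-(24)=-24
sub ecx, 5 → ecx=(-17)-5=-22
mov [40], edx → M[40]=-24
halt.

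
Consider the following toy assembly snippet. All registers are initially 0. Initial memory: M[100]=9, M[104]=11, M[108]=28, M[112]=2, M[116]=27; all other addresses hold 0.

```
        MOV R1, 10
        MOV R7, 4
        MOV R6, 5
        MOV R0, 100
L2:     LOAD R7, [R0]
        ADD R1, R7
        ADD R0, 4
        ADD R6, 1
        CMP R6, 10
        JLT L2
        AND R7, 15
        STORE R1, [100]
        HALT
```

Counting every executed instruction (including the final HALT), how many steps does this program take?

37

MOV R1, 10 → R1=10
MOV R7, 4 → R7=4
MOV R6, 5 → R6=5
MOV R0, 100 → R0=100
LOAD R7, [R0] → R7=M[100]=9
ADD R1, R7 → R1=10+9=19
ADD R0, 4 → R0=100+4=104
ADD R6, 1 → R6=5+1=6
CMP R6, 10  (cmp 6,10)
JLT L2: taken
LOAD R7, [R0] → R7=M[104]=11
ADD R1, R7 → R1=19+11=30
ADD R0, 4 → R0=104+4=108
ADD R6, 1 → R6=6+1=7
CMP R6, 10  (cmp 7,10)
JLT L2: taken
LOAD R7, [R0] → R7=M[108]=28
ADD R1, R7 → R1=30+28=58
ADD R0, 4 → R0=108+4=112
ADD R6, 1 → R6=7+1=8
CMP R6, 10  (cmp 8,10)
JLT L2: taken
LOAD R7, [R0] → R7=M[112]=2
ADD R1, R7 → R1=58+2=60
ADD R0, 4 → R0=112+4=116
ADD R6, 1 → R6=8+1=9
CMP R6, 10  (cmp 9,10)
JLT L2: taken
LOAD R7, [R0] → R7=M[116]=27
ADD R1, R7 → R1=60+27=87
ADD R0, 4 → R0=116+4=120
ADD R6, 1 → R6=9+1=10
CMP R6, 10  (cmp 10,10)
JLT L2: not taken
AND R7, 15 → R7=27&15=11
STORE R1, [100] → M[100]=87
halt.
Total executed instructions: 37.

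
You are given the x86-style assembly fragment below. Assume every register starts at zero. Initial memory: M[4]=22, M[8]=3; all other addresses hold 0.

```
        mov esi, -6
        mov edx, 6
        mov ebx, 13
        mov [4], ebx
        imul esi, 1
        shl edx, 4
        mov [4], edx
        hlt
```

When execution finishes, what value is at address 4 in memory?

96

mov esi, -6 → esi=-6
mov edx, 6 → edx=6
mov ebx, 13 → ebx=13
mov [4], ebx → M[4]=13
imul esi, 1 → esi=(-6)*1=-6
shl edx, 4 → edx=6<<4=96
mov [4], edx → M[4]=96
halt.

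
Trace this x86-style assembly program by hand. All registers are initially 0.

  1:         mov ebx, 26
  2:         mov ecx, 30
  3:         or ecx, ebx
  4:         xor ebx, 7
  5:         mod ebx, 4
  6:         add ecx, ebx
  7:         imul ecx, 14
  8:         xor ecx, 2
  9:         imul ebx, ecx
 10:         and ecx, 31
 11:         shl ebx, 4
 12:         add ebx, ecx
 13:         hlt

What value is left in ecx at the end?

16

after mov ebx, 26: ebx=26
after mov ecx, 30: ecx=30
after or ecx, ebx: ecx=30|26=30
after xor ebx, 7: ebx=26^7=29
after mod ebx, 4: ebx=29%4=1
after add ecx, ebx: ecx=30+1=31
after imul ecx, 14: ecx=31*14=434
after xor ecx, 2: ecx=434^2=432
after imul ebx, ecx: ebx=1*432=432
after and ecx, 31: ecx=432&31=16
after shl ebx, 4: ebx=432<<4=6912
after add ebx, ecx: ebx=6912+16=6928
halt.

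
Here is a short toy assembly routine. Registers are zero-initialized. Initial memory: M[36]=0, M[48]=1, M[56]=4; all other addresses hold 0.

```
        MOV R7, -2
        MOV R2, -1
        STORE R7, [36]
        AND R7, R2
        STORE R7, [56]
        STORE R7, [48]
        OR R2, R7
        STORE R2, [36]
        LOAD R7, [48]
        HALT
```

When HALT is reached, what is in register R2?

-1

after MOV R7, -2: R7=-2
after MOV R2, -1: R2=-1
STORE R7, [36] → M[36]=-2
after AND R7, R2: R7=(-2)&(-1)=-2
STORE R7, [56] → M[56]=-2
STORE R7, [48] → M[48]=-2
after OR R2, R7: R2=(-1)|(-2)=-1
STORE R2, [36] → M[36]=-1
after LOAD R7, [48]: R7=M[48]=-2
halt.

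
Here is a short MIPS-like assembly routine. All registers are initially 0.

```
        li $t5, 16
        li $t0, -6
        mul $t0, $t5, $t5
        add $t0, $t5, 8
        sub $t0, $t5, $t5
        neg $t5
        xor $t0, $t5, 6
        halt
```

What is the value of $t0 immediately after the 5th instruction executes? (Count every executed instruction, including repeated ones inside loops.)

0

$t5=16
$t0=-6
$t0=16*16=256
$t0=16+8=24
$t0=16-16=0
After step 5: $t0 = 0.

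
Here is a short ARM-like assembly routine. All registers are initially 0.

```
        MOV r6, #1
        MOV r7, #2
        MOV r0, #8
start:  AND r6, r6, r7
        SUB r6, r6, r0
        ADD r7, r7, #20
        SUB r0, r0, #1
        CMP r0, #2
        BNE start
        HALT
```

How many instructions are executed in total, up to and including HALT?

40

MOV r6, #1 → r6=1
MOV r7, #2 → r7=2
MOV r0, #8 → r0=8
AND r6, r6, r7 → r6=1&2=0
SUB r6, r6, r0 → r6=0-8=-8
ADD r7, r7, #20 → r7=2+20=22
SUB r0, r0, #1 → r0=8-1=7
CMP r0, #2  (cmp 7,2)
BNE start: taken
AND r6, r6, r7 → r6=(-8)&22=16
SUB r6, r6, r0 → r6=16-7=9
ADD r7, r7, #20 → r7=22+20=42
SUB r0, r0, #1 → r0=7-1=6
CMP r0, #2  (cmp 6,2)
BNE start: taken
AND r6, r6, r7 → r6=9&42=8
SUB r6, r6, r0 → r6=8-6=2
ADD r7, r7, #20 → r7=42+20=62
SUB r0, r0, #1 → r0=6-1=5
CMP r0, #2  (cmp 5,2)
BNE start: taken
AND r6, r6, r7 → r6=2&62=2
SUB r6, r6, r0 → r6=2-5=-3
ADD r7, r7, #20 → r7=62+20=82
SUB r0, r0, #1 → r0=5-1=4
CMP r0, #2  (cmp 4,2)
BNE start: taken
AND r6, r6, r7 → r6=(-3)&82=80
SUB r6, r6, r0 → r6=80-4=76
ADD r7, r7, #20 → r7=82+20=102
SUB r0, r0, #1 → r0=4-1=3
CMP r0, #2  (cmp 3,2)
BNE start: taken
AND r6, r6, r7 → r6=76&102=68
SUB r6, r6, r0 → r6=68-3=65
ADD r7, r7, #20 → r7=102+20=122
SUB r0, r0, #1 → r0=3-1=2
CMP r0, #2  (cmp 2,2)
BNE start: not taken
halt.
Total executed instructions: 40.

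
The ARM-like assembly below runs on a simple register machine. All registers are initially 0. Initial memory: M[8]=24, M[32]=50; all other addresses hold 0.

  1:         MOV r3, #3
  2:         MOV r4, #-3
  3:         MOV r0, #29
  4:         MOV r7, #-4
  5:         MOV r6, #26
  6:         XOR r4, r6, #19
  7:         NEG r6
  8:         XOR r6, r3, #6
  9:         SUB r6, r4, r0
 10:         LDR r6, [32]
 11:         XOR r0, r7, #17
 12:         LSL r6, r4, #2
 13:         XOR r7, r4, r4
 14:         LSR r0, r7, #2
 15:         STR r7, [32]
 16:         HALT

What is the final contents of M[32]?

0

r3=3
r4=-3
r0=29
r7=-4
r6=26
r4=26^19=9
r6=-(26)=-26
r6=3^6=5
r6=9-29=-20
r6=M[32]=50
r0=(-4)^17=-19
r6=9<<2=36
r7=9^9=0
r0=0>>2=0
STR r7, [32] → M[32]=0
halt.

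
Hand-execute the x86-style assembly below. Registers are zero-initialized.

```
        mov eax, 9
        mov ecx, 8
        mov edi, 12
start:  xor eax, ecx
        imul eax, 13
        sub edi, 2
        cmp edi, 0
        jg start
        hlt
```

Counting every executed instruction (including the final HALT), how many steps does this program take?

mov eax, 9 → eax=9
mov ecx, 8 → ecx=8
mov edi, 12 → edi=12
xor eax, ecx → eax=9^8=1
imul eax, 13 → eax=1*13=13
sub edi, 2 → edi=12-2=10
cmp edi, 0  (cmp 10,0)
jg start: taken
xor eax, ecx → eax=13^8=5
imul eax, 13 → eax=5*13=65
sub edi, 2 → edi=10-2=8
cmp edi, 0  (cmp 8,0)
jg start: taken
xor eax, ecx → eax=65^8=73
imul eax, 13 → eax=73*13=949
sub edi, 2 → edi=8-2=6
cmp edi, 0  (cmp 6,0)
jg start: taken
xor eax, ecx → eax=949^8=957
imul eax, 13 → eax=957*13=12441
sub edi, 2 → edi=6-2=4
cmp edi, 0  (cmp 4,0)
jg start: taken
xor eax, ecx → eax=12441^8=12433
imul eax, 13 → eax=12433*13=161629
sub edi, 2 → edi=4-2=2
cmp edi, 0  (cmp 2,0)
jg start: taken
xor eax, ecx → eax=161629^8=161621
imul eax, 13 → eax=161621*13=2101073
sub edi, 2 → edi=2-2=0
cmp edi, 0  (cmp 0,0)
jg start: not taken
halt.
Total executed instructions: 34.

34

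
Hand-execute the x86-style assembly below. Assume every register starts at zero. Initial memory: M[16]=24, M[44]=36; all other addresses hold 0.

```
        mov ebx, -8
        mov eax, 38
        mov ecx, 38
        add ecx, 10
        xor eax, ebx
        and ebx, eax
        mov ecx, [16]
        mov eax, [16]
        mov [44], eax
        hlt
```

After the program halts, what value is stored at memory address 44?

mov ebx, -8 → ebx=-8
mov eax, 38 → eax=38
mov ecx, 38 → ecx=38
add ecx, 10 → ecx=38+10=48
xor eax, ebx → eax=38^(-8)=-34
and ebx, eax → ebx=(-8)&(-34)=-40
mov ecx, [16] → ecx=M[16]=24
mov eax, [16] → eax=M[16]=24
mov [44], eax → M[44]=24
halt.

24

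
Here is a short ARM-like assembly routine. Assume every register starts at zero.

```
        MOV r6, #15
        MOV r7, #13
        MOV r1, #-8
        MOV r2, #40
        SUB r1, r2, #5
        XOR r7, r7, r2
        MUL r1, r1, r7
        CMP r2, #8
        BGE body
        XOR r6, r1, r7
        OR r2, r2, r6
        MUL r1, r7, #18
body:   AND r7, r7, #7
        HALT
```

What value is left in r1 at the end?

1295

MOV r6, #15 → r6=15
MOV r7, #13 → r7=13
MOV r1, #-8 → r1=-8
MOV r2, #40 → r2=40
SUB r1, r2, #5 → r1=40-5=35
XOR r7, r7, r2 → r7=13^40=37
MUL r1, r1, r7 → r1=35*37=1295
CMP r2, #8  (cmp 40,8)
BGE body: taken
AND r7, r7, #7 → r7=37&7=5
halt.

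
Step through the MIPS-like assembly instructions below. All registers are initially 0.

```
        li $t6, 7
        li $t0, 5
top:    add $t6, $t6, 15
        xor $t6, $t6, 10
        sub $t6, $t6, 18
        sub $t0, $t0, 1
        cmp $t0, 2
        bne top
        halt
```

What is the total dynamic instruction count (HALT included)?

after li $t6, 7: $t6=7
after li $t0, 5: $t0=5
after add $t6, $t6, 15: $t6=7+15=22
after xor $t6, $t6, 10: $t6=22^10=28
after sub $t6, $t6, 18: $t6=28-18=10
after sub $t0, $t0, 1: $t0=5-1=4
cmp $t0, 2  (cmp 4,2)
bne top: taken
after add $t6, $t6, 15: $t6=10+15=25
after xor $t6, $t6, 10: $t6=25^10=19
after sub $t6, $t6, 18: $t6=19-18=1
after sub $t0, $t0, 1: $t0=4-1=3
cmp $t0, 2  (cmp 3,2)
bne top: taken
after add $t6, $t6, 15: $t6=1+15=16
after xor $t6, $t6, 10: $t6=16^10=26
after sub $t6, $t6, 18: $t6=26-18=8
after sub $t0, $t0, 1: $t0=3-1=2
cmp $t0, 2  (cmp 2,2)
bne top: not taken
halt.
Total executed instructions: 21.

21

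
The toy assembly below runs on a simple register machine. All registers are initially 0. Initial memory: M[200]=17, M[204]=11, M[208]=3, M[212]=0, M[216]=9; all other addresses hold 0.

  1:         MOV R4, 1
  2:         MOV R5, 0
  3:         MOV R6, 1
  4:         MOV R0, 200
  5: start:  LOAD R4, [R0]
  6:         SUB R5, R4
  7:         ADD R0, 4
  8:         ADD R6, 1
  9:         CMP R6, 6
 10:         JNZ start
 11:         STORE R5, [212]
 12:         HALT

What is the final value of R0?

R4=1
R5=0
R6=1
R0=200
R4=M[200]=17
R5=0-17=-17
R0=200+4=204
R6=1+1=2
CMP R6, 6  (cmp 2,6)
JNZ start: taken
R4=M[204]=11
R5=(-17)-11=-28
R0=204+4=208
R6=2+1=3
CMP R6, 6  (cmp 3,6)
JNZ start: taken
R4=M[208]=3
R5=(-28)-3=-31
R0=208+4=212
R6=3+1=4
CMP R6, 6  (cmp 4,6)
JNZ start: taken
R4=M[212]=0
R5=(-31)-0=-31
R0=212+4=216
R6=4+1=5
CMP R6, 6  (cmp 5,6)
JNZ start: taken
R4=M[216]=9
R5=(-31)-9=-40
R0=216+4=220
R6=5+1=6
CMP R6, 6  (cmp 6,6)
JNZ start: not taken
STORE R5, [212] → M[212]=-40
halt.

220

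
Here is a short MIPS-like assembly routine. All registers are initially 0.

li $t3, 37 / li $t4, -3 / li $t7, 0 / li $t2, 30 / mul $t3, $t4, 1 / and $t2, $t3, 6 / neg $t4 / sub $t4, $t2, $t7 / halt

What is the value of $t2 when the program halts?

4

after li $t3, 37: $t3=37
after li $t4, -3: $t4=-3
after li $t7, 0: $t7=0
after li $t2, 30: $t2=30
after mul $t3, $t4, 1: $t3=(-3)*1=-3
after and $t2, $t3, 6: $t2=(-3)&6=4
after neg $t4: $t4=-(-3)=3
after sub $t4, $t2, $t7: $t4=4-0=4
halt.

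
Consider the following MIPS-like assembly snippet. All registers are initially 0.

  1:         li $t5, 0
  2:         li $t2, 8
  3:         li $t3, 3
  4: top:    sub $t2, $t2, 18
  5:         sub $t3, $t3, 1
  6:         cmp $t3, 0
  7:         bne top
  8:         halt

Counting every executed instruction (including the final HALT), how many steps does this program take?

16

$t5=0
$t2=8
$t3=3
$t2=8-18=-10
$t3=3-1=2
cmp $t3, 0  (cmp 2,0)
bne top: taken
$t2=(-10)-18=-28
$t3=2-1=1
cmp $t3, 0  (cmp 1,0)
bne top: taken
$t2=(-28)-18=-46
$t3=1-1=0
cmp $t3, 0  (cmp 0,0)
bne top: not taken
halt.
Total executed instructions: 16.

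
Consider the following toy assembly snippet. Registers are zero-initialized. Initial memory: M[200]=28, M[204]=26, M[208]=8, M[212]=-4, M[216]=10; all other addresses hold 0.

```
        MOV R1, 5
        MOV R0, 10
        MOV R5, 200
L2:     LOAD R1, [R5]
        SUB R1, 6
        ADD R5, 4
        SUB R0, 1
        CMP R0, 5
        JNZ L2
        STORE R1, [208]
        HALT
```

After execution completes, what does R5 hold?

220

R1=5
R0=10
R5=200
R1=M[200]=28
R1=28-6=22
R5=200+4=204
R0=10-1=9
CMP R0, 5  (cmp 9,5)
JNZ L2: taken
R1=M[204]=26
R1=26-6=20
R5=204+4=208
R0=9-1=8
CMP R0, 5  (cmp 8,5)
JNZ L2: taken
R1=M[208]=8
R1=8-6=2
R5=208+4=212
R0=8-1=7
CMP R0, 5  (cmp 7,5)
JNZ L2: taken
R1=M[212]=-4
R1=(-4)-6=-10
R5=212+4=216
R0=7-1=6
CMP R0, 5  (cmp 6,5)
JNZ L2: taken
R1=M[216]=10
R1=10-6=4
R5=216+4=220
R0=6-1=5
CMP R0, 5  (cmp 5,5)
JNZ L2: not taken
STORE R1, [208] → M[208]=4
halt.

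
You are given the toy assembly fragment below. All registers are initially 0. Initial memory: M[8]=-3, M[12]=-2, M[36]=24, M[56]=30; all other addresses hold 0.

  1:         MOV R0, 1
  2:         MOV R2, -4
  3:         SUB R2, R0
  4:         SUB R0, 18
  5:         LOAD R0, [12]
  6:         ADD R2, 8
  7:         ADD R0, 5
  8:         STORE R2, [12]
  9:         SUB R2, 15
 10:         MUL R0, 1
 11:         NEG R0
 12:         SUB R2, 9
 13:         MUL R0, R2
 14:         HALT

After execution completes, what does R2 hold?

R0=1
R2=-4
R2=(-4)-1=-5
R0=1-18=-17
R0=M[12]=-2
R2=(-5)+8=3
R0=(-2)+5=3
STORE R2, [12] → M[12]=3
R2=3-15=-12
R0=3*1=3
R0=-(3)=-3
R2=(-12)-9=-21
R0=(-3)*(-21)=63
halt.

-21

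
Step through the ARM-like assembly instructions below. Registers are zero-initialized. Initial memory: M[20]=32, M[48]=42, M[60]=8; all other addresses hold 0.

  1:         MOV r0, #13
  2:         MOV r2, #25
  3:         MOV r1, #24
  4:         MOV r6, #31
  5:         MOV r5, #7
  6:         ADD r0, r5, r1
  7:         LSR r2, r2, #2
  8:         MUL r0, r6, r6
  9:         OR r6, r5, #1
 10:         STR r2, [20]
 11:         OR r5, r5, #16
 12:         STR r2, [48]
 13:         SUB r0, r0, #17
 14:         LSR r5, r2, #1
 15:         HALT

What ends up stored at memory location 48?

r0=13
r2=25
r1=24
r6=31
r5=7
r0=7+24=31
r2=25>>2=6
r0=31*31=961
r6=7|1=7
STR r2, [20] → M[20]=6
r5=7|16=23
STR r2, [48] → M[48]=6
r0=961-17=944
r5=6>>1=3
halt.

6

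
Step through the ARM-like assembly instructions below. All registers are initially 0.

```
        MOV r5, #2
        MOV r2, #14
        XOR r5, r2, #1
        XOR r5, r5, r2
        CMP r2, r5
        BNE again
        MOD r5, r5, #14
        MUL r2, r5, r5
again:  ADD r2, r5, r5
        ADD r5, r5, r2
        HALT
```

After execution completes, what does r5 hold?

MOV r5, #2 → r5=2
MOV r2, #14 → r2=14
XOR r5, r2, #1 → r5=14^1=15
XOR r5, r5, r2 → r5=15^14=1
CMP r2, r5  (cmp 14,1)
BNE again: taken
ADD r2, r5, r5 → r2=1+1=2
ADD r5, r5, r2 → r5=1+2=3
halt.

3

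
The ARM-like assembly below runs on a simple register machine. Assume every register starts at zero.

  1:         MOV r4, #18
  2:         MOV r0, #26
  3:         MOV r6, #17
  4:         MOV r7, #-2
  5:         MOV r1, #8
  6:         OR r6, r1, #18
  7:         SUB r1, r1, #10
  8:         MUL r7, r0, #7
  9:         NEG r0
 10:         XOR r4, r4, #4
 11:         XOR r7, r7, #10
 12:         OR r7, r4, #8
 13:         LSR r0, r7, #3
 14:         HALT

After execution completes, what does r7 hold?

MOV r4, #18 → r4=18
MOV r0, #26 → r0=26
MOV r6, #17 → r6=17
MOV r7, #-2 → r7=-2
MOV r1, #8 → r1=8
OR r6, r1, #18 → r6=8|18=26
SUB r1, r1, #10 → r1=8-10=-2
MUL r7, r0, #7 → r7=26*7=182
NEG r0 → r0=-(26)=-26
XOR r4, r4, #4 → r4=18^4=22
XOR r7, r7, #10 → r7=182^10=188
OR r7, r4, #8 → r7=22|8=30
LSR r0, r7, #3 → r0=30>>3=3
halt.

30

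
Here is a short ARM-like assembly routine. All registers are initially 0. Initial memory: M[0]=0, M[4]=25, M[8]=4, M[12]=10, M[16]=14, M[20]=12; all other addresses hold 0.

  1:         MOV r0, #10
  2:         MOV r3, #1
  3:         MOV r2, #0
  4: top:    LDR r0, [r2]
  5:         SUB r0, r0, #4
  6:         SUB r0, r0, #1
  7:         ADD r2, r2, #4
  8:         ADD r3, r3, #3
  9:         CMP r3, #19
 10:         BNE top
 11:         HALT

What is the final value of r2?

MOV r0, #10 → r0=10
MOV r3, #1 → r3=1
MOV r2, #0 → r2=0
LDR r0, [r2] → r0=M[0]=0
SUB r0, r0, #4 → r0=0-4=-4
SUB r0, r0, #1 → r0=(-4)-1=-5
ADD r2, r2, #4 → r2=0+4=4
ADD r3, r3, #3 → r3=1+3=4
CMP r3, #19  (cmp 4,19)
BNE top: taken
LDR r0, [r2] → r0=M[4]=25
SUB r0, r0, #4 → r0=25-4=21
SUB r0, r0, #1 → r0=21-1=20
ADD r2, r2, #4 → r2=4+4=8
ADD r3, r3, #3 → r3=4+3=7
CMP r3, #19  (cmp 7,19)
BNE top: taken
LDR r0, [r2] → r0=M[8]=4
SUB r0, r0, #4 → r0=4-4=0
SUB r0, r0, #1 → r0=0-1=-1
ADD r2, r2, #4 → r2=8+4=12
ADD r3, r3, #3 → r3=7+3=10
CMP r3, #19  (cmp 10,19)
BNE top: taken
LDR r0, [r2] → r0=M[12]=10
SUB r0, r0, #4 → r0=10-4=6
SUB r0, r0, #1 → r0=6-1=5
ADD r2, r2, #4 → r2=12+4=16
ADD r3, r3, #3 → r3=10+3=13
CMP r3, #19  (cmp 13,19)
BNE top: taken
LDR r0, [r2] → r0=M[16]=14
SUB r0, r0, #4 → r0=14-4=10
SUB r0, r0, #1 → r0=10-1=9
ADD r2, r2, #4 → r2=16+4=20
ADD r3, r3, #3 → r3=13+3=16
CMP r3, #19  (cmp 16,19)
BNE top: taken
LDR r0, [r2] → r0=M[20]=12
SUB r0, r0, #4 → r0=12-4=8
SUB r0, r0, #1 → r0=8-1=7
ADD r2, r2, #4 → r2=20+4=24
ADD r3, r3, #3 → r3=16+3=19
CMP r3, #19  (cmp 19,19)
BNE top: not taken
halt.

24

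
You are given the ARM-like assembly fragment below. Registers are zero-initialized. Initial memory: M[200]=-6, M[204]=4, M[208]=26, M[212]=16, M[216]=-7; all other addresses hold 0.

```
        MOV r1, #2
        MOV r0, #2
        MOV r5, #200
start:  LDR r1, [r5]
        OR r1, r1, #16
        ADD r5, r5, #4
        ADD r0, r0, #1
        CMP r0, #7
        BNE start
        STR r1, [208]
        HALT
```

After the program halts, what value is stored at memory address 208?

r1=2
r0=2
r5=200
r1=M[200]=-6
r1=(-6)|16=-6
r5=200+4=204
r0=2+1=3
CMP r0, #7  (cmp 3,7)
BNE start: taken
r1=M[204]=4
r1=4|16=20
r5=204+4=208
r0=3+1=4
CMP r0, #7  (cmp 4,7)
BNE start: taken
r1=M[208]=26
r1=26|16=26
r5=208+4=212
r0=4+1=5
CMP r0, #7  (cmp 5,7)
BNE start: taken
r1=M[212]=16
r1=16|16=16
r5=212+4=216
r0=5+1=6
CMP r0, #7  (cmp 6,7)
BNE start: taken
r1=M[216]=-7
r1=(-7)|16=-7
r5=216+4=220
r0=6+1=7
CMP r0, #7  (cmp 7,7)
BNE start: not taken
STR r1, [208] → M[208]=-7
halt.

-7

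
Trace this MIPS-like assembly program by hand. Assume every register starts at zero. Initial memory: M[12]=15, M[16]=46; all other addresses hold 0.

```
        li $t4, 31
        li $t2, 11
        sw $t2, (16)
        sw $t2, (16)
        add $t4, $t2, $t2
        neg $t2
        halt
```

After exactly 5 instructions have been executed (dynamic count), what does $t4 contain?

li $t4, 31 → $t4=31
li $t2, 11 → $t2=11
sw $t2, (16) → M[16]=11
sw $t2, (16) → M[16]=11
add $t4, $t2, $t2 → $t4=11+11=22
After step 5: $t4 = 22.

22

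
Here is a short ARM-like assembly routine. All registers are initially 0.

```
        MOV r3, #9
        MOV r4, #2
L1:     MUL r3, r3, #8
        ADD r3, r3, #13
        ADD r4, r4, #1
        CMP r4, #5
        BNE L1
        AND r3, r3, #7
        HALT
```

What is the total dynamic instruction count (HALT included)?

r3=9
r4=2
r3=9*8=72
r3=72+13=85
r4=2+1=3
CMP r4, #5  (cmp 3,5)
BNE L1: taken
r3=85*8=680
r3=680+13=693
r4=3+1=4
CMP r4, #5  (cmp 4,5)
BNE L1: taken
r3=693*8=5544
r3=5544+13=5557
r4=4+1=5
CMP r4, #5  (cmp 5,5)
BNE L1: not taken
r3=5557&7=5
halt.
Total executed instructions: 19.

19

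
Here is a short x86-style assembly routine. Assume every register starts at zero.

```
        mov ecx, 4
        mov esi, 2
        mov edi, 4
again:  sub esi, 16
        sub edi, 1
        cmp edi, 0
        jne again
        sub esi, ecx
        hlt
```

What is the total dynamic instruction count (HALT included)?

mov ecx, 4 → ecx=4
mov esi, 2 → esi=2
mov edi, 4 → edi=4
sub esi, 16 → esi=2-16=-14
sub edi, 1 → edi=4-1=3
cmp edi, 0  (cmp 3,0)
jne again: taken
sub esi, 16 → esi=(-14)-16=-30
sub edi, 1 → edi=3-1=2
cmp edi, 0  (cmp 2,0)
jne again: taken
sub esi, 16 → esi=(-30)-16=-46
sub edi, 1 → edi=2-1=1
cmp edi, 0  (cmp 1,0)
jne again: taken
sub esi, 16 → esi=(-46)-16=-62
sub edi, 1 → edi=1-1=0
cmp edi, 0  (cmp 0,0)
jne again: not taken
sub esi, ecx → esi=(-62)-4=-66
halt.
Total executed instructions: 21.

21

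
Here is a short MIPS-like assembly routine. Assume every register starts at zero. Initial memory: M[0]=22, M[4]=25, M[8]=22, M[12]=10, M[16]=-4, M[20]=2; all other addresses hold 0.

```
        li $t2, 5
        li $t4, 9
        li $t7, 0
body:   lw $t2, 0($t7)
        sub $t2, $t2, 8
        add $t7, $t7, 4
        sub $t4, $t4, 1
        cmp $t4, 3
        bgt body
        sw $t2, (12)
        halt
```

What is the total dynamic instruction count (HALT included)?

41

after li $t2, 5: $t2=5
after li $t4, 9: $t4=9
after li $t7, 0: $t7=0
after lw $t2, 0($t7): $t2=M[0]=22
after sub $t2, $t2, 8: $t2=22-8=14
after add $t7, $t7, 4: $t7=0+4=4
after sub $t4, $t4, 1: $t4=9-1=8
cmp $t4, 3  (cmp 8,3)
bgt body: taken
after lw $t2, 0($t7): $t2=M[4]=25
after sub $t2, $t2, 8: $t2=25-8=17
after add $t7, $t7, 4: $t7=4+4=8
after sub $t4, $t4, 1: $t4=8-1=7
cmp $t4, 3  (cmp 7,3)
bgt body: taken
after lw $t2, 0($t7): $t2=M[8]=22
after sub $t2, $t2, 8: $t2=22-8=14
after add $t7, $t7, 4: $t7=8+4=12
after sub $t4, $t4, 1: $t4=7-1=6
cmp $t4, 3  (cmp 6,3)
bgt body: taken
after lw $t2, 0($t7): $t2=M[12]=10
after sub $t2, $t2, 8: $t2=10-8=2
after add $t7, $t7, 4: $t7=12+4=16
after sub $t4, $t4, 1: $t4=6-1=5
cmp $t4, 3  (cmp 5,3)
bgt body: taken
after lw $t2, 0($t7): $t2=M[16]=-4
after sub $t2, $t2, 8: $t2=(-4)-8=-12
after add $t7, $t7, 4: $t7=16+4=20
after sub $t4, $t4, 1: $t4=5-1=4
cmp $t4, 3  (cmp 4,3)
bgt body: taken
after lw $t2, 0($t7): $t2=M[20]=2
after sub $t2, $t2, 8: $t2=2-8=-6
after add $t7, $t7, 4: $t7=20+4=24
after sub $t4, $t4, 1: $t4=4-1=3
cmp $t4, 3  (cmp 3,3)
bgt body: not taken
sw $t2, (12) → M[12]=-6
halt.
Total executed instructions: 41.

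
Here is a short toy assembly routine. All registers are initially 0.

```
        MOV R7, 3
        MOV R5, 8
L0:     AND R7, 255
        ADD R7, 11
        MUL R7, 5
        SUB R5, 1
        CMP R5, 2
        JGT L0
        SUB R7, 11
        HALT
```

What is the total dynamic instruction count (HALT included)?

40

R7=3
R5=8
R7=3&255=3
R7=3+11=14
R7=14*5=70
R5=8-1=7
CMP R5, 2  (cmp 7,2)
JGT L0: taken
R7=70&255=70
R7=70+11=81
R7=81*5=405
R5=7-1=6
CMP R5, 2  (cmp 6,2)
JGT L0: taken
R7=405&255=149
R7=149+11=160
R7=160*5=800
R5=6-1=5
CMP R5, 2  (cmp 5,2)
JGT L0: taken
R7=800&255=32
R7=32+11=43
R7=43*5=215
R5=5-1=4
CMP R5, 2  (cmp 4,2)
JGT L0: taken
R7=215&255=215
R7=215+11=226
R7=226*5=1130
R5=4-1=3
CMP R5, 2  (cmp 3,2)
JGT L0: taken
R7=1130&255=106
R7=106+11=117
R7=117*5=585
R5=3-1=2
CMP R5, 2  (cmp 2,2)
JGT L0: not taken
R7=585-11=574
halt.
Total executed instructions: 40.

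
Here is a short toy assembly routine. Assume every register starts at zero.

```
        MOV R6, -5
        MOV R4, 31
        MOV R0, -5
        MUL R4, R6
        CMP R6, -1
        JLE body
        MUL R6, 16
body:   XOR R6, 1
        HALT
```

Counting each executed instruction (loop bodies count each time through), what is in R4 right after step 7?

-155

R6=-5
R4=31
R0=-5
R4=31*(-5)=-155
CMP R6, -1  (cmp -5,-1)
JLE body: taken
R6=(-5)^1=-6
After step 7: R4 = -155.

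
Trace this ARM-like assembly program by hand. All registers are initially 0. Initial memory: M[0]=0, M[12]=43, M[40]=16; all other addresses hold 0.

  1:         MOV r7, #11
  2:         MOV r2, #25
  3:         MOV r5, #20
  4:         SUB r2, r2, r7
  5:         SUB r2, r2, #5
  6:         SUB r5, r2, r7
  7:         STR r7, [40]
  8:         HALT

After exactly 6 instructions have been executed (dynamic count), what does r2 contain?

9

r7=11
r2=25
r5=20
r2=25-11=14
r2=14-5=9
r5=9-11=-2
After step 6: r2 = 9.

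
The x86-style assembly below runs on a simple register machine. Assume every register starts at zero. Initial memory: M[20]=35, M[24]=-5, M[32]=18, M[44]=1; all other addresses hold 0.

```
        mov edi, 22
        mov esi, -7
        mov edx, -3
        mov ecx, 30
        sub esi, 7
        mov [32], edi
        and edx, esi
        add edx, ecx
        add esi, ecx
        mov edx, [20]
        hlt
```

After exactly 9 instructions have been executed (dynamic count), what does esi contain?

16

after mov edi, 22: edi=22
after mov esi, -7: esi=-7
after mov edx, -3: edx=-3
after mov ecx, 30: ecx=30
after sub esi, 7: esi=(-7)-7=-14
mov [32], edi → M[32]=22
after and edx, esi: edx=(-3)&(-14)=-16
after add edx, ecx: edx=(-16)+30=14
after add esi, ecx: esi=(-14)+30=16
After step 9: esi = 16.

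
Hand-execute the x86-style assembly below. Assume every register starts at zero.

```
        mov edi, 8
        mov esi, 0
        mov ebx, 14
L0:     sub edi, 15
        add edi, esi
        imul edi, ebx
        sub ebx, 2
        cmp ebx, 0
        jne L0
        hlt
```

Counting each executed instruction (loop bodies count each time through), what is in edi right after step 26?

after mov edi, 8: edi=8
after mov esi, 0: esi=0
after mov ebx, 14: ebx=14
after sub edi, 15: edi=8-15=-7
after add edi, esi: edi=(-7)+0=-7
after imul edi, ebx: edi=(-7)*14=-98
after sub ebx, 2: ebx=14-2=12
cmp ebx, 0  (cmp 12,0)
jne L0: taken
after sub edi, 15: edi=(-98)-15=-113
after add edi, esi: edi=(-113)+0=-113
after imul edi, ebx: edi=(-113)*12=-1356
after sub ebx, 2: ebx=12-2=10
cmp ebx, 0  (cmp 10,0)
jne L0: taken
after sub edi, 15: edi=(-1356)-15=-1371
after add edi, esi: edi=(-1371)+0=-1371
after imul edi, ebx: edi=(-1371)*10=-13710
after sub ebx, 2: ebx=10-2=8
cmp ebx, 0  (cmp 8,0)
jne L0: taken
after sub edi, 15: edi=(-13710)-15=-13725
after add edi, esi: edi=(-13725)+0=-13725
after imul edi, ebx: edi=(-13725)*8=-109800
after sub ebx, 2: ebx=8-2=6
cmp ebx, 0  (cmp 6,0)
After step 26: edi = -109800.

-109800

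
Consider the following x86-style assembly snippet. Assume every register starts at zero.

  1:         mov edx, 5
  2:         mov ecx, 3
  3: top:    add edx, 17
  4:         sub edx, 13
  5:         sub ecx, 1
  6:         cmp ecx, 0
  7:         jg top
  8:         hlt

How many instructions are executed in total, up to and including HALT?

18

mov edx, 5 → edx=5
mov ecx, 3 → ecx=3
add edx, 17 → edx=5+17=22
sub edx, 13 → edx=22-13=9
sub ecx, 1 → ecx=3-1=2
cmp ecx, 0  (cmp 2,0)
jg top: taken
add edx, 17 → edx=9+17=26
sub edx, 13 → edx=26-13=13
sub ecx, 1 → ecx=2-1=1
cmp ecx, 0  (cmp 1,0)
jg top: taken
add edx, 17 → edx=13+17=30
sub edx, 13 → edx=30-13=17
sub ecx, 1 → ecx=1-1=0
cmp ecx, 0  (cmp 0,0)
jg top: not taken
halt.
Total executed instructions: 18.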